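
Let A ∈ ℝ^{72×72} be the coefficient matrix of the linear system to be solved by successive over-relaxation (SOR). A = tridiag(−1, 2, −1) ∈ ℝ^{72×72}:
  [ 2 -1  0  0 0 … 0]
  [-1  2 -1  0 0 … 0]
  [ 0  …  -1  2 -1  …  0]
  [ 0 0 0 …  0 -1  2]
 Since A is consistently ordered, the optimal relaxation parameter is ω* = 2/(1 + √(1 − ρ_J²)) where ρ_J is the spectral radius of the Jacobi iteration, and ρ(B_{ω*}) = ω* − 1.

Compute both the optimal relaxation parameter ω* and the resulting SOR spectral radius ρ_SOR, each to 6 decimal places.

ω* = 1.917505, ρ_SOR = 0.917505

½·tridiag(1,0,1) at n=72: λ_k = cos(kπ/73); max |λ| at k=1 ⇒ ρ_J = cos(π/73) ≈ 0.999074.
root = sin(π/73) = 0.0430222  (since 1−cos² = sin²).
ω* = 2 / (1 + 0.0430222) = 2 / 1.0430222 ≈ 1.917505.
Hence ρ(B_{ω*}) = 1.917505 − 1 = 0.917505.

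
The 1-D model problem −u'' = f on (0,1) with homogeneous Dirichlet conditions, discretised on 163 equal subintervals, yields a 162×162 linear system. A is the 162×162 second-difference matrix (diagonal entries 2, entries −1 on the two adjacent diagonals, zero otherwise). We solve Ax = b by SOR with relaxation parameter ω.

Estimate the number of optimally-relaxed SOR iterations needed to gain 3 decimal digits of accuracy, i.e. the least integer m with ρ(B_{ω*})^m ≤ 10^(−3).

[ρ_J] n=162: ρ(B_J) = cos(π/(n+1)) = cos(π/163) = 0.9998143.
√(1−ρ_J²) simplifies to sin(π/163) = 0.0192724.
[ω*] 2 ÷ (1 + 0.0192724) = 2 ÷ 1.0192724 = 1.9621840.
[ρ_SOR] ω* − 1 = 0.9621840.
m ≥ 3·ln10 / (−ln 0.9621840) = 179.191; smallest integer m = 180.

m = 180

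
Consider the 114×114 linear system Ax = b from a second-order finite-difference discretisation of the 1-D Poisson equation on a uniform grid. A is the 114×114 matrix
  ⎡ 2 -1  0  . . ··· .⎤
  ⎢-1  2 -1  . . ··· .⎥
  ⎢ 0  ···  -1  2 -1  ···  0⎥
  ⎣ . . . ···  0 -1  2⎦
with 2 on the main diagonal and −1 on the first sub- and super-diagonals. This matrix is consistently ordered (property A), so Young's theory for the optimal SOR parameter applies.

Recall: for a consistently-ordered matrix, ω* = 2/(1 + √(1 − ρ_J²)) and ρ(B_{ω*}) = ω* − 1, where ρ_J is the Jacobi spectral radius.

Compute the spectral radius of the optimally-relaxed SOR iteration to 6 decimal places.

[ρ_J] n=114: ρ(B_J) = cos(π/(n+1)) = cos(π/115) = 0.999627.
√(1−ρ_J²) simplifies to sin(π/115) = 0.0273148.
[ω*] 2 ÷ (1 + 0.0273148) = 2 ÷ 1.0273148 = 1.946823.
[ρ_SOR] ω* − 1 = 0.946823.

ρ_SOR = 0.946823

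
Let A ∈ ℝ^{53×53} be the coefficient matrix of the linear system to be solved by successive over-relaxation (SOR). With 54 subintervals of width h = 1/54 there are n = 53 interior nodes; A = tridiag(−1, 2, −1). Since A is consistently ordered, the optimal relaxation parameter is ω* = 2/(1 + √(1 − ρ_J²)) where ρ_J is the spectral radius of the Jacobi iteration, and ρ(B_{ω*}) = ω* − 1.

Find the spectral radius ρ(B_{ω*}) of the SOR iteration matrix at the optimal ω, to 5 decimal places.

ρ_SOR = 0.89010

With n=53, ρ(Jacobi) = cos(π/54) = 0.99831.
root = sin(π/54) = 0.058145  (since 1−cos² = sin²).
[ω*] 2 ÷ (1 + 0.058145) = 2 ÷ 1.058145 = 1.89010.
Hence ρ(B_{ω*}) = 1.89010 − 1 = 0.89010.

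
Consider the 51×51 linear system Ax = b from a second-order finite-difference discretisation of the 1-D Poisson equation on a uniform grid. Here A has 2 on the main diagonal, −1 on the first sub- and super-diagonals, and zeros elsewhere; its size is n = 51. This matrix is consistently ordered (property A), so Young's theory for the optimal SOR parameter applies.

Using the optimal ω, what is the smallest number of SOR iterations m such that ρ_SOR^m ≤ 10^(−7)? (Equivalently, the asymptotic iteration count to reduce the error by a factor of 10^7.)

m = 134

ρ_J = max_k |cos(kπ/52)| = cos(π/52) = 0.9981756
root = sin(π/52) = 0.0603785  (since 1−cos² = sin²).
So ω* = 2/1.0603785 = 1.8861190 (Young).
Hence ρ(B_{ω*}) = 1.8861190 − 1 = 0.8861190.
(0.8861190)^m ≤ 10^{−7}  ⇒  m·ln(0.8861190) ≤ −7·ln10  ⇒  m ≥ 133.313  ⇒  m = 134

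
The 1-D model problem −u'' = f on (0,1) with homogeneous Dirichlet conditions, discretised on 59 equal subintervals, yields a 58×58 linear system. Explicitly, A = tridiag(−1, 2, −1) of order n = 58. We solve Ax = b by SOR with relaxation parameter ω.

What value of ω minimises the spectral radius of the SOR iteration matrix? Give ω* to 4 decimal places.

ω* = 1.8989

spectrum of D⁻¹(L+U) = {cos(kπ/59) : 1≤k≤58}; ρ_J = cos(π/59) = 0.9986.
√(1−ρ_J²) = |sin(π/59)| = 0.05322
Then 2/(1+√(1−ρ_J²)) = 2/(1+0.05322); ω* = 2/1.05322 = 1.8989.
ρ_SOR = ω* − 1 ≈ 0.8989.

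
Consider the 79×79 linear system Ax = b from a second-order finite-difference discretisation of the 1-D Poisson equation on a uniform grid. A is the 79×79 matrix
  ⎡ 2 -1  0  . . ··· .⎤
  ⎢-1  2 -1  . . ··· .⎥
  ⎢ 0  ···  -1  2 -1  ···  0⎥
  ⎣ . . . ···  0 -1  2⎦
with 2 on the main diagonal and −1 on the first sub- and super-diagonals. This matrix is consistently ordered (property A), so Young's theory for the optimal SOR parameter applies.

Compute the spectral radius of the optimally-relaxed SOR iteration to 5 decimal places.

ρ_SOR = 0.92445

n=79: λ(B_J) = 1 − λ(A)/2 = cos(kπ/80); k=1 gives ρ_J = 0.99923.
1 − cos²(π/80) = sin²(π/80) ⇒ √(1−ρ_J²) = sin(π/80) = 0.039260.
Then 2/(1+√(1−ρ_J²)) = 2/(1+0.039260); ω* = 2/1.039260 = 1.92445.
ρ(B_{ω*}) = ω*−1 = 0.92445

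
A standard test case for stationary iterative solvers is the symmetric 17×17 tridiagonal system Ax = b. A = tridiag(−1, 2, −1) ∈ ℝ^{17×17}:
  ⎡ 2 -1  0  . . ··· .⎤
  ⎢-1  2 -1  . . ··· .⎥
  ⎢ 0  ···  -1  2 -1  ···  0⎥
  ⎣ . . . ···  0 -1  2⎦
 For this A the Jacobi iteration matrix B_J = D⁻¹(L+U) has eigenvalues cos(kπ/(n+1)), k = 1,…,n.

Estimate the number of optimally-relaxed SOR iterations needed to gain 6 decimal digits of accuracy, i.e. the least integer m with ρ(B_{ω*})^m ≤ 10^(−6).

½·tridiag(1,0,1) at n=17: λ_k = cos(kπ/18); max |λ| at k=1 ⇒ ρ_J = cos(π/18) ≈ 0.9848078.
√(1 − cos²(π/18)) = sin(π/18) ≈ 0.1736482.
So ω* = 2/1.1736482 = 1.7040882 (Young).
ρ_SOR = ω* − 1 ≈ 0.7040882.
Need (0.7040882)^m ≤ 10^(−6): m ≥ 6·ln10/|ln 0.7040882| = 13.8155/0.350852 = 39.377 ⇒ m = 40.

m = 40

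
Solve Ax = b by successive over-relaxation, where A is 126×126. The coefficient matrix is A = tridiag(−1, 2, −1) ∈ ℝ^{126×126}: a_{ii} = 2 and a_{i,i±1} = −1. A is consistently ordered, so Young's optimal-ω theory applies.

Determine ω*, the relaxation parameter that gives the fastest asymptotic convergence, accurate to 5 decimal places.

spectrum of D⁻¹(L+U) = {cos(kπ/127) : 1≤k≤126}; ρ_J = cos(π/127) = 0.99969.
root = sin(π/127) = 0.024734  (since 1−cos² = sin²).
[ω*] 2 ÷ (1 + 0.024734) = 2 ÷ 1.024734 = 1.95173.
ρ(B_{ω*}) = ω*−1 = 0.95173

ω* = 1.95173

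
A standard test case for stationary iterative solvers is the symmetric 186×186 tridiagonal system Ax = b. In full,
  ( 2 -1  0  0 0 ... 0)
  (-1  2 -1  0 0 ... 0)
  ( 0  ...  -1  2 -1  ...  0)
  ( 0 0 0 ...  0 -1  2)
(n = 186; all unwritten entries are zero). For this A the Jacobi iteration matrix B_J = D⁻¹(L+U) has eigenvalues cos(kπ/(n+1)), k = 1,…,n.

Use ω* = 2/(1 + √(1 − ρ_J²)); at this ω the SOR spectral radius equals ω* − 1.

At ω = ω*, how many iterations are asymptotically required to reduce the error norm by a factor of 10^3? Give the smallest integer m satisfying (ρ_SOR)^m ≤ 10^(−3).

m = 206

spectrum of D⁻¹(L+U) = {cos(kπ/187) : 1≤k≤186}; ρ_J = cos(π/187) = 0.9998589.
√(1−ρ_J²) = |sin(π/187)| = 0.0167992
ω* = 2 / (1 + 0.0167992) = 2 / 1.0167992 ≈ 1.9669567.
At ω = 1.9669567 every |λ(B_ω)| = ω−1, so ρ_SOR = 0.9669567.
m ≥ 3·ln10 / (−ln 0.9669567) = 205.578; smallest integer m = 206.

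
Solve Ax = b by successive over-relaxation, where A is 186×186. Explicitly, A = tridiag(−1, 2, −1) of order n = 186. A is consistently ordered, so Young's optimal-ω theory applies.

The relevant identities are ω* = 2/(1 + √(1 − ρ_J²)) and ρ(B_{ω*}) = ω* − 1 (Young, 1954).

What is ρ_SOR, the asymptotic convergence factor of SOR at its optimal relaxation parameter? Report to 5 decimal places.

ρ_J = max_k |cos(kπ/187)| = cos(π/187) = 0.99986
√(1−ρ_J²) = |sin(π/187)| = 0.016799
ω* = 2/(1+0.016799) = 1.96696
Hence ρ(B_{ω*}) = 1.96696 − 1 = 0.96696.

ρ_SOR = 0.96696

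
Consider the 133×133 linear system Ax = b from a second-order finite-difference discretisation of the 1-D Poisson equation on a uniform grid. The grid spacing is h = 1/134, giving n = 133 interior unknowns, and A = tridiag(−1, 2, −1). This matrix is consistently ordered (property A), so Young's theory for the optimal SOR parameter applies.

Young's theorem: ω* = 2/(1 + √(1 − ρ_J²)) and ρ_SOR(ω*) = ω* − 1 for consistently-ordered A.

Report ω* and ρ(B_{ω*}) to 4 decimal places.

ω* = 1.9542, ρ_SOR = 0.9542

[ρ_J] n=133: ρ(B_J) = cos(π/(n+1)) = cos(π/134) = 0.9997.
√(1−ρ_J²) simplifies to sin(π/134) = 0.02344.
ω* = 2 / (1 + 0.02344) = 2 / 1.02344 ≈ 1.9542.
[ρ_SOR] ω* − 1 = 0.9542.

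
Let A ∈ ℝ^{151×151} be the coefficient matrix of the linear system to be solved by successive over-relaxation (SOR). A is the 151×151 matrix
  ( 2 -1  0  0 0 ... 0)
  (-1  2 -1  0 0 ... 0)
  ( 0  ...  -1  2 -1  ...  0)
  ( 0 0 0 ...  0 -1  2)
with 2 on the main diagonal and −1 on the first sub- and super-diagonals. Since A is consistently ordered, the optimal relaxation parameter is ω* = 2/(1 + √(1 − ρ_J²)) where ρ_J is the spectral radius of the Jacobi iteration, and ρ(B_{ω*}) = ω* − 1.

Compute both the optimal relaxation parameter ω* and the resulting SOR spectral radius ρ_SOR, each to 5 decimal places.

[ρ_J] n=151: ρ(B_J) = cos(π/(n+1)) = cos(π/152) = 0.99979.
1 − cos²(π/152) = sin²(π/152) ⇒ √(1−ρ_J²) = sin(π/152) = 0.020667.
ω* = 2/(1 + 0.020667) = 2/1.020667 = 1.95950.
[ρ_SOR] ω* − 1 = 0.95950.

ω* = 1.95950, ρ_SOR = 0.95950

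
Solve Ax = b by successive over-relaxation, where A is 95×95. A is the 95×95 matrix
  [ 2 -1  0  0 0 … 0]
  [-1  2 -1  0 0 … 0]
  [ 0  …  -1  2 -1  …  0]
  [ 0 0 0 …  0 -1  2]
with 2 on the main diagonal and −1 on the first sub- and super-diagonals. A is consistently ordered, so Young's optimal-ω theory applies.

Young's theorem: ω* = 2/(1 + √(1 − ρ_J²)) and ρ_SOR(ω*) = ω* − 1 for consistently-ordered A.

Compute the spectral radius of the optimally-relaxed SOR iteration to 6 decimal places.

spectrum of D⁻¹(L+U) = {cos(kπ/96) : 1≤k≤95}; ρ_J = cos(π/96) = 0.999465.
√(1−ρ_J²) = |sin(π/96)| = 0.0327191
So ω* = 2/1.0327191 = 1.936635 (Young).
ρ_SOR = ω* − 1 ≈ 0.936635.

ρ_SOR = 0.936635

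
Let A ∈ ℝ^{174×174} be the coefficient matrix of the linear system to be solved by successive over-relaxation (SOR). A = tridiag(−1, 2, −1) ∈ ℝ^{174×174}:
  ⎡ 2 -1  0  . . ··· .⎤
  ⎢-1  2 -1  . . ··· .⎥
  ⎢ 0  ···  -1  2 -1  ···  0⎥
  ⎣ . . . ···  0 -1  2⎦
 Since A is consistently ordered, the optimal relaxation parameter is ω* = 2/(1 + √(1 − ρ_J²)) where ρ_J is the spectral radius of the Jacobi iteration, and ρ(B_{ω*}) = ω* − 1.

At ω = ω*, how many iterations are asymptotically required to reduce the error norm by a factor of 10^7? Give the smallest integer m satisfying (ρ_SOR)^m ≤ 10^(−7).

m = 449

B_J for the 174×174 system has eigenvalues cos(kπ/175); ρ_J = cos(π/175) = 0.9998389.
root = sin(π/175) = 0.0179510  (since 1−cos² = sin²).
Then 2/(1+√(1−ρ_J²)) = 2/(1+0.0179510); ω* = 2/1.0179510 = 1.9647311.
At ω = 1.9647311 every |λ(B_ω)| = ω−1, so ρ_SOR = 0.9647311.
For 7 digits: m = 7·ln10 / (−ln 0.9647311) = 16.1181/0.0359059 = 448.898; round up → m = 449.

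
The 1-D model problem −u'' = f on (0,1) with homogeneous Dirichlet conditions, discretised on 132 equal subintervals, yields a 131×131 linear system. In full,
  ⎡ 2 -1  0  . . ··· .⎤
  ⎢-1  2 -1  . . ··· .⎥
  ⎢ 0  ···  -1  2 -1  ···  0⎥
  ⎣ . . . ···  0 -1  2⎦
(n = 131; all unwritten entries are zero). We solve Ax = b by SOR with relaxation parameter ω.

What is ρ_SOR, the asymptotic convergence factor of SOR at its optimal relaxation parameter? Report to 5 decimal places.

spectrum of D⁻¹(L+U) = {cos(kπ/132) : 1≤k≤131}; ρ_J = cos(π/132) = 0.99972.
√(1−ρ_J²) simplifies to sin(π/132) = 0.023798.
So ω* = 2/1.023798 = 1.95351 (Young).
and ρ(B_{ω*}) = 1.95351 − 1 = 0.95351.

ρ_SOR = 0.95351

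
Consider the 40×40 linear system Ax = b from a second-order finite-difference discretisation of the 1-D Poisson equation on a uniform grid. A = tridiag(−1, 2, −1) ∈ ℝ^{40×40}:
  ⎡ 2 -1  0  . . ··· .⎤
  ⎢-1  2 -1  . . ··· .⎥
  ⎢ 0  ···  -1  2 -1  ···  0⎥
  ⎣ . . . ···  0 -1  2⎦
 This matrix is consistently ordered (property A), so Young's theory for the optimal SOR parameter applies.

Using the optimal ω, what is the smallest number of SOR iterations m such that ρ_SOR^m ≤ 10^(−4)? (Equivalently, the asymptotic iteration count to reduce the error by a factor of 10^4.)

½·tridiag(1,0,1) at n=40: λ_k = cos(kπ/41); max |λ| at k=1 ⇒ ρ_J = cos(π/41) ≈ 0.9970658.
√(1−ρ_J²) = |sin(π/41)| = 0.0765493
ω* = 2/(1 + 0.0765493) = 2/1.0765493 = 1.8577877.
Hence ρ(B_{ω*}) = 1.8577877 − 1 = 0.8577877.
(0.8577877)^m ≤ 10^{−4}  ⇒  m·ln(0.8577877) ≤ −4·ln10  ⇒  m ≥ 60.042  ⇒  m = 61

m = 61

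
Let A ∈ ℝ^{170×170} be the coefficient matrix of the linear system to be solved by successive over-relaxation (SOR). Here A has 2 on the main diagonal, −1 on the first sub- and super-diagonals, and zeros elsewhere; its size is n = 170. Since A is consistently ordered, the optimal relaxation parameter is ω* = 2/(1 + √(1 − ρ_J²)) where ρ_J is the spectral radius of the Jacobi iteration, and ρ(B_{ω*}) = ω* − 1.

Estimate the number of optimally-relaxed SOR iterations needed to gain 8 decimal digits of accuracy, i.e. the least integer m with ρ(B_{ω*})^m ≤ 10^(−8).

m = 502

½·tridiag(1,0,1) at n=170: λ_k = cos(kπ/171); max |λ| at k=1 ⇒ ρ_J = cos(π/171) ≈ 0.9998312.
root = sin(π/171) = 0.0183709  (since 1−cos² = sin²).
ω* = 2/(1+0.0183709) = 1.9639210
[ρ_SOR] ω* − 1 = 0.9639210.
For 8 digits: m = 8·ln10 / (−ln 0.9639210) = 18.4207/0.0367459 = 501.299; round up → m = 502.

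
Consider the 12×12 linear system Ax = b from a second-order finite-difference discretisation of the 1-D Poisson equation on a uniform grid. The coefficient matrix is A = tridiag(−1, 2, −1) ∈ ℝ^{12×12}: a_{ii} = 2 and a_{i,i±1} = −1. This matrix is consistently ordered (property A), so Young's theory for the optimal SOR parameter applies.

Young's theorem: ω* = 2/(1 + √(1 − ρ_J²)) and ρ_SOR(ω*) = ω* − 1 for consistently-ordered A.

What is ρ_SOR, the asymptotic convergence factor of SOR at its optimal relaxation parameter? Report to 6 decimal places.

½·tridiag(1,0,1) at n=12: λ_k = cos(kπ/13); max |λ| at k=1 ⇒ ρ_J = cos(π/13) ≈ 0.970942.
root = sin(π/13) = 0.2393157  (since 1−cos² = sin²).
Then 2/(1+√(1−ρ_J²)) = 2/(1+0.2393157); ω* = 2/1.2393157 = 1.613794.
and ρ(B_{ω*}) = 1.613794 − 1 = 0.613794.

ρ_SOR = 0.613794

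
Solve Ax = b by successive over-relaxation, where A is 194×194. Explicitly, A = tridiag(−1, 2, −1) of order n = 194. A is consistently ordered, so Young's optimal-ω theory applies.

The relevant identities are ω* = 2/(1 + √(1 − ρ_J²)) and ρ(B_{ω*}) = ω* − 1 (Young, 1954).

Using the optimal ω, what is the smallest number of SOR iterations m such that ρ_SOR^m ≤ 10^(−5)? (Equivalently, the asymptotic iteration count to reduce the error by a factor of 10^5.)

ρ_J = max_k |cos(kπ/195)| = cos(π/195) = 0.9998702
√(1 − cos²(π/195)) = sin(π/195) ≈ 0.0161100.
[ω*] 2 ÷ (1 + 0.0161100) = 2 ÷ 1.0161100 = 1.9682908.
[ρ_SOR] ω* − 1 = 0.9682908.
ρ_SOR^m ≤ 10^(−5) ⇔ m ≥ 5·ln10/(−ln 0.9682908) = 11.5129/0.0322228 = 357.290; m = ⌈357.290⌉ = 358.

m = 358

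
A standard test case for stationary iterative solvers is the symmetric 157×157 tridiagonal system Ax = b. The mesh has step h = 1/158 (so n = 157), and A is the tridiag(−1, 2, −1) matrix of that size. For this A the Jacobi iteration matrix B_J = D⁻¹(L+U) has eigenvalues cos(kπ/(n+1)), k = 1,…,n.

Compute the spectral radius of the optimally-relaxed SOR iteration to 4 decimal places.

ρ_J = max_k |cos(kπ/158)| = cos(π/158) = 0.9998
√(1 − cos²(π/158)) = sin(π/158) ≈ 0.01988.
[ω*] 2 ÷ (1 + 0.01988) = 2 ÷ 1.01988 = 1.9610.
ρ(B_{ω*}) = ω*−1 = 0.9610

ρ_SOR = 0.9610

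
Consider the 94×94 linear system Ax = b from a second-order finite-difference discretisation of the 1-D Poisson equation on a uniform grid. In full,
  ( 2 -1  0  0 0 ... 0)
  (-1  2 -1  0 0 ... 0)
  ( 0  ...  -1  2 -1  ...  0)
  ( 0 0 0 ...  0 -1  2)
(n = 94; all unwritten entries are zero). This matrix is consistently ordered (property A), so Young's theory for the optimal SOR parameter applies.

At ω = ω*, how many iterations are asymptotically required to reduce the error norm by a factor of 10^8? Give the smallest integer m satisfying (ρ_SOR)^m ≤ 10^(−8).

[ρ_J] n=94: ρ(B_J) = cos(π/(n+1)) = cos(π/95) = 0.9994533.
1 − cos²(π/95) = sin²(π/95) ⇒ √(1−ρ_J²) = sin(π/95) = 0.0330634.
ω* = 2/(1 + 0.0330634) = 2/1.0330634 = 1.9359896.
[ρ_SOR] ω* − 1 = 0.9359896.
(0.9359896)^m ≤ 10^{−8}  ⇒  m·ln(0.9359896) ≤ −8·ln10  ⇒  m ≥ 278.465  ⇒  m = 279

m = 279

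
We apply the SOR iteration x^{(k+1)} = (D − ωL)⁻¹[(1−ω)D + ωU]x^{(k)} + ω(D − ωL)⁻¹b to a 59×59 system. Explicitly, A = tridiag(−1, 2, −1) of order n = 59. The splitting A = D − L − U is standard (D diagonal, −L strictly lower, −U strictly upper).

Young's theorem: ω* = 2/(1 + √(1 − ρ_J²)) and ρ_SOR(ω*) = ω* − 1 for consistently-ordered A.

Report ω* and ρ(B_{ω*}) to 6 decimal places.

ω* = 1.900534, ρ_SOR = 0.900534

n=59: λ(B_J) = 1 − λ(A)/2 = cos(kπ/60); k=1 gives ρ_J = 0.998630.
1 − cos²(π/60) = sin²(π/60) ⇒ √(1−ρ_J²) = sin(π/60) = 0.0523360.
ω* = 2/(1 + 0.0523360) = 2/1.0523360 = 1.900534.
Hence ρ(B_{ω*}) = 1.900534 − 1 = 0.900534.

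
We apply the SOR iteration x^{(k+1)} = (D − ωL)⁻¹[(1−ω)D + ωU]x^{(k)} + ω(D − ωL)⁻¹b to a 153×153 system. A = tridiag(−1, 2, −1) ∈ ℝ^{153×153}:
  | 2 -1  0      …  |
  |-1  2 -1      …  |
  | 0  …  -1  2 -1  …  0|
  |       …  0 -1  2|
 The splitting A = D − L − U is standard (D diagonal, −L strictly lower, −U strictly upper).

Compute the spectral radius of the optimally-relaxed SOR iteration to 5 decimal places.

ρ_SOR = 0.96002

With n=153, ρ(Jacobi) = cos(π/154) = 0.99979.
√(1 − cos²(π/154)) = sin(π/154) ≈ 0.020399.
Young: ω* = 2/(1+√(1−ρ_J²)) = 2/(1+0.020399) = 2/1.020399 = 1.96002.
[ρ_SOR] ω* − 1 = 0.96002.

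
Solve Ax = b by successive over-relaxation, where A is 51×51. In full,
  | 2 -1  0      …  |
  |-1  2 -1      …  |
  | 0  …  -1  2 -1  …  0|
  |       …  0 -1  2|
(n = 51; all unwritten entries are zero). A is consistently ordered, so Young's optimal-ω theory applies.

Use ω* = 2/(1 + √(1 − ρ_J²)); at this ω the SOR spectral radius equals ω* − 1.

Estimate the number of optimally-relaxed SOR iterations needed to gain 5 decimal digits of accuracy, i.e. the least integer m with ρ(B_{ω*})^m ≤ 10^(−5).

m = 96

ρ_J = max_k |cos(kπ/52)| = cos(π/52) = 0.9981756
√(1−ρ_J²) = |sin(π/52)| = 0.0603785
Young: ω* = 2/(1+√(1−ρ_J²)) = 2/(1+0.0603785) = 2/1.0603785 = 1.8861190.
ρ_SOR = ω* − 1 = 1.8861190 − 1 = 0.8861190.
m ≥ 5·ln10 / (−ln 0.8861190) = 95.223; smallest integer m = 96.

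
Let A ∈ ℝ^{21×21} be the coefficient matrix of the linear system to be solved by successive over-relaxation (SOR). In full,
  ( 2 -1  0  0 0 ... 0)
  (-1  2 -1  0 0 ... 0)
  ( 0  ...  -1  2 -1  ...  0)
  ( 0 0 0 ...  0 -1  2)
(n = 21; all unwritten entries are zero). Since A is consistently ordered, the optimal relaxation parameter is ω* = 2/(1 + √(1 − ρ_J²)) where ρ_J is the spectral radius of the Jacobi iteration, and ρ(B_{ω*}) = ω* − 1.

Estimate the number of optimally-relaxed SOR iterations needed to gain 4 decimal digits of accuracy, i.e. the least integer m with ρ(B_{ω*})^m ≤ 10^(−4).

m = 33

With n=21, ρ(Jacobi) = cos(π/22) = 0.9898214.
1 − cos²(π/22) = sin²(π/22) ⇒ √(1−ρ_J²) = sin(π/22) = 0.1423148.
So ω* = 2/1.1423148 = 1.7508309 (Young).
Hence ρ(B_{ω*}) = 1.7508309 − 1 = 0.7508309.
m ≥ 4·ln10 / (−ln 0.7508309) = 32.139; smallest integer m = 33.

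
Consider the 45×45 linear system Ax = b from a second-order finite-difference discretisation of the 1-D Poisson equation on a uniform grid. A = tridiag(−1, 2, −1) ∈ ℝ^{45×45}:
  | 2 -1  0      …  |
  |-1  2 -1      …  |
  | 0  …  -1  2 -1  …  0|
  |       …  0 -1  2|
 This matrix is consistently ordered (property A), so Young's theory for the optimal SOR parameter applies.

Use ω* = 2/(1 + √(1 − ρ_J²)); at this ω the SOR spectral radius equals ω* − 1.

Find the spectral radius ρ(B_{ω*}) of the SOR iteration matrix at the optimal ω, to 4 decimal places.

ρ_SOR = 0.8722

ρ_J = max_k |cos(kπ/46)| = cos(π/46) = 0.9977
root = sin(π/46) = 0.06824  (since 1−cos² = sin²).
ω* = 2/(1+0.06824) = 1.8722
Hence ρ(B_{ω*}) = 1.8722 − 1 = 0.8722.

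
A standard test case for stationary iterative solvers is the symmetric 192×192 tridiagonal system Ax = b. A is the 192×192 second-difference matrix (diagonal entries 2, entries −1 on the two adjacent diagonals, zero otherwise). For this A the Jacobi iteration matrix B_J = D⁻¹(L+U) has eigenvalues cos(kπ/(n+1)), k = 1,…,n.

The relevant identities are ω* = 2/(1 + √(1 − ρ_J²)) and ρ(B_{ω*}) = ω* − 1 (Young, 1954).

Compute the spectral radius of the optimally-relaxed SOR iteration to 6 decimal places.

ρ_SOR = 0.967967

B_J for the 192×192 system has eigenvalues cos(kπ/193); ρ_J = cos(π/193) = 0.999868.
root = sin(π/193) = 0.0162770  (since 1−cos² = sin²).
ω* = 2 / (1 + 0.0162770) = 2 / 1.0162770 ≈ 1.967967.
At ω = 1.967967 every |λ(B_ω)| = ω−1, so ρ_SOR = 0.967967.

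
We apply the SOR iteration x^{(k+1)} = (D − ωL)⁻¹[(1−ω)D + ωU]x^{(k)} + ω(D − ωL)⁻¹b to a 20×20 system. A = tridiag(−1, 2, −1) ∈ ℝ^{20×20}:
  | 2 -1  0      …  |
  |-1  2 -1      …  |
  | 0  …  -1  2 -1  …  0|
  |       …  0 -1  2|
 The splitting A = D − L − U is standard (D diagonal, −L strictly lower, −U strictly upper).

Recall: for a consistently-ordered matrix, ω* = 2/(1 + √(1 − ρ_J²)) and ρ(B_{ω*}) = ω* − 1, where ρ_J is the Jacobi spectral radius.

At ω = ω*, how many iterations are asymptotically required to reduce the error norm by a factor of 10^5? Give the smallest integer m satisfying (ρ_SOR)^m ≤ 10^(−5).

m = 39

ρ_J = max_k |cos(kπ/21)| = cos(π/21) = 0.9888308
√(1 − cos²(π/21)) = sin(π/21) ≈ 0.1490423.
ω* = 2/(1 + 0.1490423) = 2/1.1490423 = 1.7405800.
At ω = 1.7405800 every |λ(B_ω)| = ω−1, so ρ_SOR = 0.7405800.
m ≥ 5·ln10 / (−ln 0.7405800) = 38.335; smallest integer m = 39.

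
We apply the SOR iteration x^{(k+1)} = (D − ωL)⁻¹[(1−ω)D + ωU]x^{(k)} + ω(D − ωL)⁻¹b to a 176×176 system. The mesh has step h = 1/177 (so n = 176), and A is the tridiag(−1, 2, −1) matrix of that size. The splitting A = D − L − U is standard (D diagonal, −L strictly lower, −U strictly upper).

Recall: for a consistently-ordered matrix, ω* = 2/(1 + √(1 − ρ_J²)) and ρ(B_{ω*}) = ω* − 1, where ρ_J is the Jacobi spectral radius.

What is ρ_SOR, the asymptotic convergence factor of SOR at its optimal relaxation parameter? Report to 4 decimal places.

ρ_SOR = 0.9651

B_J for the 176×176 system has eigenvalues cos(kπ/177); ρ_J = cos(π/177) = 0.9998.
1 − cos²(π/177) = sin²(π/177) ⇒ √(1−ρ_J²) = sin(π/177) = 0.01775.
ω* = 2 / (1 + 0.01775) = 2 / 1.01775 ≈ 1.9651.
ρ_SOR = ω* − 1 = 1.9651 − 1 = 0.9651.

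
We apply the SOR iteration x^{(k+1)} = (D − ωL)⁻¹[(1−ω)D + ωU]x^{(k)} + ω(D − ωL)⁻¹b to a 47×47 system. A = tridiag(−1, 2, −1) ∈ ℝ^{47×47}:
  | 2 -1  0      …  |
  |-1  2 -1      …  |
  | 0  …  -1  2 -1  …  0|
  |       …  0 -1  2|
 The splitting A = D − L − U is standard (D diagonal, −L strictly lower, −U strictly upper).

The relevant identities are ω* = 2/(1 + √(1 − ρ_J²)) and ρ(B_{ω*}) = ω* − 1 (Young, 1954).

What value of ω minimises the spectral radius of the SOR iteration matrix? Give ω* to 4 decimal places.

B_J for the 47×47 system has eigenvalues cos(kπ/48); ρ_J = cos(π/48) = 0.9979.
1 − cos²(π/48) = sin²(π/48) ⇒ √(1−ρ_J²) = sin(π/48) = 0.06540.
ω* = 2/(1+0.06540) = 1.8772
Hence ρ(B_{ω*}) = 1.8772 − 1 = 0.8772.

ω* = 1.8772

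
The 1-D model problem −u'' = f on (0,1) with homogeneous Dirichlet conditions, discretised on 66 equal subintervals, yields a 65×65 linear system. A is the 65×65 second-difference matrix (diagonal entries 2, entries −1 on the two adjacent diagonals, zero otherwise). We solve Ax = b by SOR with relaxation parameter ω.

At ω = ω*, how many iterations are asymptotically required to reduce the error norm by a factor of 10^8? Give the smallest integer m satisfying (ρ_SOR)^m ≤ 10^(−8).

m = 194

ρ_J = max_k |cos(kπ/66)| = cos(π/66) = 0.9988673
1 − cos²(π/66) = sin²(π/66) ⇒ √(1−ρ_J²) = sin(π/66) = 0.0475819.
ω* = 2/(1+0.0475819) = 1.9091586
Hence ρ(B_{ω*}) = 1.9091586 − 1 = 0.9091586.
For 8 digits: m = 8·ln10 / (−ln 0.9091586) = 18.4207/0.0952357 = 193.422; round up → m = 194.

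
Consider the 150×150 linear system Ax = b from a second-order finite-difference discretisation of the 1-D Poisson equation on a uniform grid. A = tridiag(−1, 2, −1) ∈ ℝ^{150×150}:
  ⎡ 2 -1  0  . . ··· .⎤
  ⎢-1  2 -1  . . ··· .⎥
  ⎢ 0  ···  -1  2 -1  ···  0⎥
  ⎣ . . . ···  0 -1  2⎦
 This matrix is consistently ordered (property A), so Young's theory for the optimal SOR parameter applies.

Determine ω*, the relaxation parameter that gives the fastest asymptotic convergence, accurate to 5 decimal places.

½·tridiag(1,0,1) at n=150: λ_k = cos(kπ/151); max |λ| at k=1 ⇒ ρ_J = cos(π/151) ≈ 0.99978.
√(1−ρ_J²) simplifies to sin(π/151) = 0.020804.
[ω*] 2 ÷ (1 + 0.020804) = 2 ÷ 1.020804 = 1.95924.
At ω = 1.95924 every |λ(B_ω)| = ω−1, so ρ_SOR = 0.95924.

ω* = 1.95924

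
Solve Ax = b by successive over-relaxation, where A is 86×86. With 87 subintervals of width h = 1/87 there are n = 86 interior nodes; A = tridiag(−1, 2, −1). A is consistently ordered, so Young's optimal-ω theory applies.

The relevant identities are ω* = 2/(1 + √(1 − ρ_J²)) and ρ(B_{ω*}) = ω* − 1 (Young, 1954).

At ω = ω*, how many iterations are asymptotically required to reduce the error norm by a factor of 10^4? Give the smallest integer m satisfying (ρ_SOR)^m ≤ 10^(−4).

m = 128

With n=86, ρ(Jacobi) = cos(π/87) = 0.9993481.
√(1−ρ_J²) simplifies to sin(π/87) = 0.0361024.
Then 2/(1+√(1−ρ_J²)) = 2/(1+0.0361024); ω* = 2/1.0361024 = 1.9303111.
Hence ρ(B_{ω*}) = 1.9303111 − 1 = 0.9303111.
(0.9303111)^m ≤ 10^{−4}  ⇒  m·ln(0.9303111) ≤ −4·ln10  ⇒  m ≥ 127.503  ⇒  m = 128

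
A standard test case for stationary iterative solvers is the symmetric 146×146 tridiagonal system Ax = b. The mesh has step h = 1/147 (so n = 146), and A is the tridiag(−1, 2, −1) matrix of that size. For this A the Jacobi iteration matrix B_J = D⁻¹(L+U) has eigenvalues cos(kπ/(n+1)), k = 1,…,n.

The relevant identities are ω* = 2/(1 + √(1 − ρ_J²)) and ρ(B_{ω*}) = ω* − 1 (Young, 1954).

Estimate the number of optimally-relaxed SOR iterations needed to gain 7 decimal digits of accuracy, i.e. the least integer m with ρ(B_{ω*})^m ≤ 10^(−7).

[ρ_J] n=146: ρ(B_J) = cos(π/(n+1)) = cos(π/147) = 0.9997716.
√(1 − cos²(π/147)) = sin(π/147) ≈ 0.0213698.
So ω* = 2/1.0213698 = 1.9581546 (Young).
and ρ(B_{ω*}) = 1.9581546 − 1 = 0.9581546.
ρ_SOR^m ≤ 10^(−7) ⇔ m ≥ 7·ln10/(−ln 0.9581546) = 16.1181/0.0427461 = 377.066; m = ⌈377.066⌉ = 378.

m = 378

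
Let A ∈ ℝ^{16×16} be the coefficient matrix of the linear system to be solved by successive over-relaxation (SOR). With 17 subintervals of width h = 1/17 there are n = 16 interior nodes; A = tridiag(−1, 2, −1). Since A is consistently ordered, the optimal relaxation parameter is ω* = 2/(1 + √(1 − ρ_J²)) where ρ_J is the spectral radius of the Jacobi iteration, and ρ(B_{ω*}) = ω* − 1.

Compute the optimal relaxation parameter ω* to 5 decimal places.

ω* = 1.68955

B_J for the 16×16 system has eigenvalues cos(kπ/17); ρ_J = cos(π/17) = 0.98297.
√(1−ρ_J²) simplifies to sin(π/17) = 0.183750.
ω* = 2 / (1 + 0.183750) = 2 / 1.183750 ≈ 1.68955.
and ρ(B_{ω*}) = 1.68955 − 1 = 0.68955.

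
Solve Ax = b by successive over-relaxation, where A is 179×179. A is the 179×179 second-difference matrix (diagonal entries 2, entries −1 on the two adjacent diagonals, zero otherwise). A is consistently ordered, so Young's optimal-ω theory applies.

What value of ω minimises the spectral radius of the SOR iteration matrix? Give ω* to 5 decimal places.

[ρ_J] n=179: ρ(B_J) = cos(π/(n+1)) = cos(π/180) = 0.99985.
√(1 − cos²(π/180)) = sin(π/180) ≈ 0.017452.
ω* = 2 / (1 + 0.017452) = 2 / 1.017452 ≈ 1.96569.
At ω = 1.96569 every |λ(B_ω)| = ω−1, so ρ_SOR = 0.96569.

ω* = 1.96569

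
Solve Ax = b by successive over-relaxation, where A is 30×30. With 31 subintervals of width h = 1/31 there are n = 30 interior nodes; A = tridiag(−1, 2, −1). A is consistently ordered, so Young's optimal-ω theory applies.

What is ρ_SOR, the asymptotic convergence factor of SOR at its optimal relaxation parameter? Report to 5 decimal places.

spectrum of D⁻¹(L+U) = {cos(kπ/31) : 1≤k≤30}; ρ_J = cos(π/31) = 0.99487.
√(1 − cos²(π/31)) = sin(π/31) ≈ 0.101168.
Young: ω* = 2/(1+√(1−ρ_J²)) = 2/(1+0.101168) = 2/1.101168 = 1.81625.
ρ_SOR = ω* − 1 = 1.81625 − 1 = 0.81625.

ρ_SOR = 0.81625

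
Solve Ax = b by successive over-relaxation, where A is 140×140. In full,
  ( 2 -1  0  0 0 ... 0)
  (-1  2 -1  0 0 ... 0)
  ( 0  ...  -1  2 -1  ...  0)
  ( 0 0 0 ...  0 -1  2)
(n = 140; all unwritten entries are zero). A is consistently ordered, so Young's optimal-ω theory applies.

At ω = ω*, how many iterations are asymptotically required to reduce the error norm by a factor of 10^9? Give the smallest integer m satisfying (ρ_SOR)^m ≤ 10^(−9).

m = 466

B_J for the 140×140 system has eigenvalues cos(kπ/141); ρ_J = cos(π/141) = 0.9997518.
√(1−ρ_J²) simplifies to sin(π/141) = 0.0222790.
Then 2/(1+√(1−ρ_J²)) = 2/(1+0.0222790); ω* = 2/1.0222790 = 1.9564131.
At ω = 1.9564131 every |λ(B_ω)| = ω−1, so ρ_SOR = 0.9564131.
(0.9564131)^m ≤ 10^{−9}  ⇒  m·ln(0.9564131) ≤ −9·ln10  ⇒  m ≥ 465.010  ⇒  m = 466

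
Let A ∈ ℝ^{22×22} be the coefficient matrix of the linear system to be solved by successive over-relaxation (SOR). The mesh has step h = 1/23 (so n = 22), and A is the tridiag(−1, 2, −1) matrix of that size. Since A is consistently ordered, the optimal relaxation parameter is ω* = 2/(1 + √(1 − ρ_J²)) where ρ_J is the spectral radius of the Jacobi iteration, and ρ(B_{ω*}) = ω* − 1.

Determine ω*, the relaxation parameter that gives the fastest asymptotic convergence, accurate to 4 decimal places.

ω* = 1.7603

spectrum of D⁻¹(L+U) = {cos(kπ/23) : 1≤k≤22}; ρ_J = cos(π/23) = 0.9907.
1 − cos²(π/23) = sin²(π/23) ⇒ √(1−ρ_J²) = sin(π/23) = 0.13617.
ω* = 2 / (1 + 0.13617) = 2 / 1.13617 ≈ 1.7603.
ρ_SOR = ω* − 1 ≈ 0.7603.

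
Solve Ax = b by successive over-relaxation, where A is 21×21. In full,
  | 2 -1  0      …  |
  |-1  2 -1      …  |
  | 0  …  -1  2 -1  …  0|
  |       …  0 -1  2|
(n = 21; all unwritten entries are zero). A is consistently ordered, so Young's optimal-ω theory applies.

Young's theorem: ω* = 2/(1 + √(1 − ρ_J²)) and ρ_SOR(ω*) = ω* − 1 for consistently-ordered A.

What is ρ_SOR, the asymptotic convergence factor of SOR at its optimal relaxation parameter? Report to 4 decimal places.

ρ_SOR = 0.7508

n=21: λ(B_J) = 1 − λ(A)/2 = cos(kπ/22); k=1 gives ρ_J = 0.9898.
√(1−ρ_J²) simplifies to sin(π/22) = 0.14231.
ω* = 2/(1 + 0.14231) = 2/1.14231 = 1.7508.
ρ_SOR = ω* − 1 = 1.7508 − 1 = 0.7508.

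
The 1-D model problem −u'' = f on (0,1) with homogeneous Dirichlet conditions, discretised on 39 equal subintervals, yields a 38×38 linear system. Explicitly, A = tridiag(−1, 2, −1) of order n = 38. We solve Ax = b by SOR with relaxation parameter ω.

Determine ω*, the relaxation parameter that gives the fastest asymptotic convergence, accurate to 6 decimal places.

½·tridiag(1,0,1) at n=38: λ_k = cos(kπ/39); max |λ| at k=1 ⇒ ρ_J = cos(π/39) ≈ 0.996757.
1 − cos²(π/39) = sin²(π/39) ⇒ √(1−ρ_J²) = sin(π/39) = 0.0804666.
Young: ω* = 2/(1+√(1−ρ_J²)) = 2/(1+0.0804666) = 2/1.0804666 = 1.851052.
Hence ρ(B_{ω*}) = 1.851052 − 1 = 0.851052.

ω* = 1.851052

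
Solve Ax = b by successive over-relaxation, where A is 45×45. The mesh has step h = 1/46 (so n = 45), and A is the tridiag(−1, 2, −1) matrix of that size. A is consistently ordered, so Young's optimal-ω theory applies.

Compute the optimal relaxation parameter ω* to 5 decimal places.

ω* = 1.87223

With n=45, ρ(Jacobi) = cos(π/46) = 0.99767.
√(1−ρ_J²) = |sin(π/46)| = 0.068242
Then 2/(1+√(1−ρ_J²)) = 2/(1+0.068242); ω* = 2/1.068242 = 1.87223.
Hence ρ(B_{ω*}) = 1.87223 − 1 = 0.87223.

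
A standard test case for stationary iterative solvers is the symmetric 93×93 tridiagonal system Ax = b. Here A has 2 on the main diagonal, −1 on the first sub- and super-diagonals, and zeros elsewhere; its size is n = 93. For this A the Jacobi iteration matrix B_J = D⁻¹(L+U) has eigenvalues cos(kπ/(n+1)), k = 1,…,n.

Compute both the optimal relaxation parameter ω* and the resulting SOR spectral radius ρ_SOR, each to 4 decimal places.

ω* = 1.9353, ρ_SOR = 0.9353

ρ_J = max_k |cos(kπ/94)| = cos(π/94) = 0.9994
√(1 − cos²(π/94)) = sin(π/94) ≈ 0.03341.
ω* = 2/(1 + 0.03341) = 2/1.03341 = 1.9353.
[ρ_SOR] ω* − 1 = 0.9353.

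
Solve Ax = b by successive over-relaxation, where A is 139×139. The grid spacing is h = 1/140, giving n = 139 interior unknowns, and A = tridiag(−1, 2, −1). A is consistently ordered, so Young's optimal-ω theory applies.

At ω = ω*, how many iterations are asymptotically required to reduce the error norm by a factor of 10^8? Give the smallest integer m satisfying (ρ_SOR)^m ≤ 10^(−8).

m = 411

spectrum of D⁻¹(L+U) = {cos(kπ/140) : 1≤k≤139}; ρ_J = cos(π/140) = 0.9997482.
root = sin(π/140) = 0.0224381  (since 1−cos² = sin²).
So ω* = 2/1.0224381 = 1.9561086 (Young).
ρ_SOR = ω* − 1 = 1.9561086 − 1 = 0.9561086.
(0.9561086)^m ≤ 10^{−8}  ⇒  m·ln(0.9561086) ≤ −8·ln10  ⇒  m ≥ 410.409  ⇒  m = 411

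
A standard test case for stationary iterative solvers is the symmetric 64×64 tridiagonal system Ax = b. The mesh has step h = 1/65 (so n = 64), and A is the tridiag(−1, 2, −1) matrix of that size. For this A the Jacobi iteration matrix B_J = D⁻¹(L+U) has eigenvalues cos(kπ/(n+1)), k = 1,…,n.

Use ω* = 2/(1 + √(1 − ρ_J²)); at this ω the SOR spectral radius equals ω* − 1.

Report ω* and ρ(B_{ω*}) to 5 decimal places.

ω* = 1.90783, ρ_SOR = 0.90783

½·tridiag(1,0,1) at n=64: λ_k = cos(kπ/65); max |λ| at k=1 ⇒ ρ_J = cos(π/65) ≈ 0.99883.
root = sin(π/65) = 0.048313  (since 1−cos² = sin²).
So ω* = 2/1.048313 = 1.90783 (Young).
Hence ρ(B_{ω*}) = 1.90783 − 1 = 0.90783.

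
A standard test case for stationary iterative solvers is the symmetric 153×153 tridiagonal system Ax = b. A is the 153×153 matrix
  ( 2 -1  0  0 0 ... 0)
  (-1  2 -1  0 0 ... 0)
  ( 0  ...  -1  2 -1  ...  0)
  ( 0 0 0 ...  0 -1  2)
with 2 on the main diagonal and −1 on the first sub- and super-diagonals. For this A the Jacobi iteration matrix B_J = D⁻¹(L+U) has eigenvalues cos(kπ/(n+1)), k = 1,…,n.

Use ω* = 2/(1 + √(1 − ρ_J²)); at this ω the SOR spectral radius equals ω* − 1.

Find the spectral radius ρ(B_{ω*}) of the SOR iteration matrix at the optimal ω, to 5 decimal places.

ρ_SOR = 0.96002

With n=153, ρ(Jacobi) = cos(π/154) = 0.99979.
root = sin(π/154) = 0.020399  (since 1−cos² = sin²).
Then 2/(1+√(1−ρ_J²)) = 2/(1+0.020399); ω* = 2/1.020399 = 1.96002.
At ω = 1.96002 every |λ(B_ω)| = ω−1, so ρ_SOR = 0.96002.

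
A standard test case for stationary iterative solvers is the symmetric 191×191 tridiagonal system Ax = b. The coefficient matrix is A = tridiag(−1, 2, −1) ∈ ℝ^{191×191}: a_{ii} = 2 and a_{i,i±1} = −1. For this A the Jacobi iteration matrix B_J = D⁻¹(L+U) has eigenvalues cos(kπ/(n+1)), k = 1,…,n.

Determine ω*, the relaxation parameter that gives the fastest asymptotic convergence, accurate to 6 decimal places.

ω* = 1.967803

spectrum of D⁻¹(L+U) = {cos(kπ/192) : 1≤k≤191}; ρ_J = cos(π/192) = 0.999866.
root = sin(π/192) = 0.0163617  (since 1−cos² = sin²).
So ω* = 2/1.0163617 = 1.967803 (Young).
and ρ(B_{ω*}) = 1.967803 − 1 = 0.967803.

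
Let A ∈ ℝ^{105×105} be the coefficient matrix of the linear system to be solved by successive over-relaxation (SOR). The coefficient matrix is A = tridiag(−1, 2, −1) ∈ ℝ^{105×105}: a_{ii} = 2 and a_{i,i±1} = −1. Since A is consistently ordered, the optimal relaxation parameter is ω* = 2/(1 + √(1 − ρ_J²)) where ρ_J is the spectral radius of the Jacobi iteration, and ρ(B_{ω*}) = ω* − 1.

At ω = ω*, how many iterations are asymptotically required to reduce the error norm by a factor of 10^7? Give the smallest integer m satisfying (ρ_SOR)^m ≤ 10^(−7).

½·tridiag(1,0,1) at n=105: λ_k = cos(kπ/106); max |λ| at k=1 ⇒ ρ_J = cos(π/106) ≈ 0.9995608.
√(1−ρ_J²) = |sin(π/106)| = 0.0296333
ω* = 2/(1 + 0.0296333) = 2/1.0296333 = 1.9424391.
ρ_SOR = ω* − 1 = 1.9424391 − 1 = 0.9424391.
m ≥ 7·ln10 / (−ln 0.9424391) = 271.879; smallest integer m = 272.

m = 272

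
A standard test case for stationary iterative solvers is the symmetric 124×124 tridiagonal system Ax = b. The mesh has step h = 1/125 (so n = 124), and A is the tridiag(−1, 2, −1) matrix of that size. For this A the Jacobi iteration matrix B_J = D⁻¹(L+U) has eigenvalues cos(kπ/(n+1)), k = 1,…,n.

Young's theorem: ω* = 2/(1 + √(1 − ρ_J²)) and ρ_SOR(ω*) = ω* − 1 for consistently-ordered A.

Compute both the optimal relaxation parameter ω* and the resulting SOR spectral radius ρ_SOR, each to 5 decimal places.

With n=124, ρ(Jacobi) = cos(π/125) = 0.99968.
√(1−ρ_J²) = |sin(π/125)| = 0.025130
Then 2/(1+√(1−ρ_J²)) = 2/(1+0.025130); ω* = 2/1.025130 = 1.95097.
[ρ_SOR] ω* − 1 = 0.95097.

ω* = 1.95097, ρ_SOR = 0.95097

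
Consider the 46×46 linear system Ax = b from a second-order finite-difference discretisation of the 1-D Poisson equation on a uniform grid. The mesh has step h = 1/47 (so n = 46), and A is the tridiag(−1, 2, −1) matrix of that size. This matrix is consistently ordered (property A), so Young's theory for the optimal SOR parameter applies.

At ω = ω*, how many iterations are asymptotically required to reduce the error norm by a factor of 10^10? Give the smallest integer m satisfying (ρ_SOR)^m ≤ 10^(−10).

n=46: λ(B_J) = 1 − λ(A)/2 = cos(kπ/47); k=1 gives ρ_J = 0.9977669.
√(1−ρ_J²) simplifies to sin(π/47) = 0.0667926.
Then 2/(1+√(1−ρ_J²)) = 2/(1+0.0667926); ω* = 2/1.0667926 = 1.8747787.
and ρ(B_{ω*}) = 1.8747787 − 1 = 0.8747787.
For 10 digits: m = 10·ln10 / (−ln 0.8747787) = 23.0259/0.133784 = 172.113; round up → m = 173.

m = 173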